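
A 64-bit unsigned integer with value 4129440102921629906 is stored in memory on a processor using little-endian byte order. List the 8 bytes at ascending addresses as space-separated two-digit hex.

D2 70 E5 17 E5 B7 4E 39

4129440102921629906 in hexadecimal, padded to 64 bits, is 0x394EB7E517E570D2.
Split into bytes (most-significant first): 39 4E B7 E5 17 E5 70 D2.
Little-endian: lowest address holds the least-significant byte.
So at ascending addresses the bytes are D2 70 E5 17 E5 B7 4E 39.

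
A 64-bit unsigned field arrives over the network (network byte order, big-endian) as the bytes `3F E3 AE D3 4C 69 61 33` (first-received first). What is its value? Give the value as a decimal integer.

In big-endian order the high byte comes first in memory.
The bytes are already most-significant first: 0x3FE3AED34C696133.
0x3FE3AED34C696133 = 4603715466646085939.

4603715466646085939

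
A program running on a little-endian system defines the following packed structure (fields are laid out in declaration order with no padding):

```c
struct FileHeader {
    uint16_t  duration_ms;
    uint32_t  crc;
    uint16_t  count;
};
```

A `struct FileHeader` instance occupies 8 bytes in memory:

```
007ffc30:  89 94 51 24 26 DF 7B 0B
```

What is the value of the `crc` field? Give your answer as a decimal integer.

3743818833

`crc` follows `duration_ms` (2 bytes), so it starts at byte offset 2 and occupies 4 bytes.
Bytes at offsets 2..5: 51 24 26 DF.
In little-endian order the low byte comes first in memory.
Reassemble most-significant byte first: DF 26 24 51 → 0xDF262451.
0xDF262451 = 3743818833.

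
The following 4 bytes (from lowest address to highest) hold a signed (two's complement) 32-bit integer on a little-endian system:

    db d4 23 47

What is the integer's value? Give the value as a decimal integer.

In little-endian order the low byte comes first in memory.
Reassemble most-significant byte first: 47 23 D4 DB → 0x4723D4DB.
0x4723D4DB = 1193530587.

1193530587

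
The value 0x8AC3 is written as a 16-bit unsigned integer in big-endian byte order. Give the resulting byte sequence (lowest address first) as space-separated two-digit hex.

8A C3

Split into bytes (most-significant first): 8A C3.
Big-endian stores the most-significant byte at the lowest address.
So the memory order matches the most-significant-first order: 8A C3.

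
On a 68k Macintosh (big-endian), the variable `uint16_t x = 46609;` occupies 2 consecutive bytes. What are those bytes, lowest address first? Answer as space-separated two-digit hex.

B6 11

46609 in hexadecimal, padded to 16 bits, is 0xB611.
Split into bytes (most-significant first): B6 11.
Big-endian stores the most-significant byte at the lowest address.
So the memory order matches the most-significant-first order: B6 11.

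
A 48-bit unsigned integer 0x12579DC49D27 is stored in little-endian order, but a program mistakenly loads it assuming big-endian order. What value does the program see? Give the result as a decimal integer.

Stored little-endian, the bytes at ascending addresses are 27 9D C4 9D 57 12.
Read back as big-endian, the last byte is least significant, giving 0x279DC49D5712.
0x279DC49D5712 = 43558561994514.

43558561994514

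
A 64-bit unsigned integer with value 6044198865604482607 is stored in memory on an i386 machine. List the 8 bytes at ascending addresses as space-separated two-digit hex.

2F 96 2C 40 D8 4E E1 53

6044198865604482607 in hexadecimal, padded to 64 bits, is 0x53E14ED8402C962F.
Split into bytes (most-significant first): 53 E1 4E D8 40 2C 96 2F.
In little-endian order the low byte comes first in memory.
So at ascending addresses the bytes are 2F 96 2C 40 D8 4E E1 53.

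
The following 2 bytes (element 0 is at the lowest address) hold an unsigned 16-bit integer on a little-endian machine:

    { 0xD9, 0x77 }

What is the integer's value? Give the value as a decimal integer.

30681

Little-endian stores the least-significant byte at the lowest address.
Reassemble most-significant byte first: 77 D9 → 0x77D9.
0x77D9 = 30681.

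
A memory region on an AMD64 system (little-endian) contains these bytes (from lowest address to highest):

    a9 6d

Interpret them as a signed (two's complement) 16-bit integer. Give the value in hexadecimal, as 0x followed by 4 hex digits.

Little-endian: lowest address holds the least-significant byte.
Reassemble most-significant byte first: 6D A9 → 0x6DA9.

0x6DA9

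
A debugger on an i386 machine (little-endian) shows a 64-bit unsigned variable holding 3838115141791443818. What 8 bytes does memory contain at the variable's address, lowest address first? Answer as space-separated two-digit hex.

3838115141791443818 in hexadecimal, padded to 64 bits, is 0x3543B962E186EB6A.
Split into bytes (most-significant first): 35 43 B9 62 E1 86 EB 6A.
In little-endian order the low byte comes first in memory.
So at ascending addresses the bytes are 6A EB 86 E1 62 B9 43 35.

6A EB 86 E1 62 B9 43 35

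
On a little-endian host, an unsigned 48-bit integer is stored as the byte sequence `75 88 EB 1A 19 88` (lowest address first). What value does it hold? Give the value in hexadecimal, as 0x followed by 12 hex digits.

Little-endian: lowest address holds the least-significant byte.
Reassemble most-significant byte first: 88 19 1A EB 88 75 → 0x88191AEB8875.

0x88191AEB8875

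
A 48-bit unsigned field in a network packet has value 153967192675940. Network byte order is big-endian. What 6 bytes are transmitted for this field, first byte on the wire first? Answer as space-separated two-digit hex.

8C 08 47 D3 96 64

153967192675940 in hexadecimal, padded to 48 bits, is 0x8C0847D39664.
Split into bytes (most-significant first): 8C 08 47 D3 96 64.
Big-endian stores the most-significant byte at the lowest address.
So the memory order matches the most-significant-first order: 8C 08 47 D3 96 64.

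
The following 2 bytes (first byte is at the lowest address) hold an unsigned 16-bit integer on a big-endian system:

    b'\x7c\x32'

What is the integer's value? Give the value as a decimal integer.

In big-endian order the high byte comes first in memory.
The bytes are already most-significant first: 0x7C32.
0x7C32 = 31794.

31794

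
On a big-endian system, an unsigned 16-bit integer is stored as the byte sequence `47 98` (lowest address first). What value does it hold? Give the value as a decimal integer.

Big-endian: lowest address holds the most-significant byte.
The bytes are already most-significant first: 0x4798.
0x4798 = 18328.

18328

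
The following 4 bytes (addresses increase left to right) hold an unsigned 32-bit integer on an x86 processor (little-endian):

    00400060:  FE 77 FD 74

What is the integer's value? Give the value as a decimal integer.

In little-endian order the low byte comes first in memory.
Reassemble most-significant byte first: 74 FD 77 FE → 0x74FD77FE.
0x74FD77FE = 1962768382.

1962768382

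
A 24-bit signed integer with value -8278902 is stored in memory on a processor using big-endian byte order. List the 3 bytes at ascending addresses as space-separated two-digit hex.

Two's complement of -8278902 in 24 bits: 8278902 = 0x7E5376; invert → 0x81AC89; add 1 → 0x81AC8A.
Split into bytes (most-significant first): 81 AC 8A.
Big-endian stores the most-significant byte at the lowest address.
So the memory order matches the most-significant-first order: 81 AC 8A.

81 AC 8A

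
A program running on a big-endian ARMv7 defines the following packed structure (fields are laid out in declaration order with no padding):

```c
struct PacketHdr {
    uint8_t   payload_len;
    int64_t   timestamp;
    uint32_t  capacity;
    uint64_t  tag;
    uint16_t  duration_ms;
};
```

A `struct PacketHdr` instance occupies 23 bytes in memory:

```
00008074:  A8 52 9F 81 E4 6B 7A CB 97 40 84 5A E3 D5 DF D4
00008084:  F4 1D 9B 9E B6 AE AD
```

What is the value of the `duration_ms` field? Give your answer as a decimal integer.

44717

`duration_ms` follows `payload_len` (1 B), `timestamp` (8 B), `capacity` (4 B), `tag` (8 B), so it starts at offset 1 + 8 + 4 + 8 = 21 and occupies 2 bytes.
Bytes at offsets 21..22: AE AD.
In big-endian order the high byte comes first in memory.
The bytes are already most-significant first: 0xAEAD.
0xAEAD = 44717.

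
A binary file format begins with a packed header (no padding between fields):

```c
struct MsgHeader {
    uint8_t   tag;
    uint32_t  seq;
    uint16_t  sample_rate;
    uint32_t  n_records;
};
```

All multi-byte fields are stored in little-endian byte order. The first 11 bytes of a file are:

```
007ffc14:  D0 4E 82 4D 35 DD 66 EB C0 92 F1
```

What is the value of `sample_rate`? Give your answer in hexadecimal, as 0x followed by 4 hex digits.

`sample_rate` follows `tag` (1 B), `seq` (4 B), so it starts at offset 1 + 4 = 5 and occupies 2 bytes.
Bytes at offsets 5..6: DD 66.
In little-endian order the low byte comes first in memory.
Reassemble most-significant byte first: 66 DD → 0x66DD.

0x66DD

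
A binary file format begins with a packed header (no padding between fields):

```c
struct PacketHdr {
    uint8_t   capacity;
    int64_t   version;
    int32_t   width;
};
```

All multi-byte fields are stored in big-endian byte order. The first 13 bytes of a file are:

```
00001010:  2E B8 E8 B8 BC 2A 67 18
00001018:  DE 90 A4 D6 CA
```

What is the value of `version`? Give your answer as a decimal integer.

-5122641457829177122

`version` follows `capacity` (1 byte), so it starts at byte offset 1 and occupies 8 bytes.
Bytes at offsets 1..8: B8 E8 B8 BC 2A 67 18 DE.
In big-endian order the high byte comes first in memory.
The bytes are already most-significant first: 0xB8E8B8BC2A6718DE.
Top bit is set, so as a signed 64-bit value this is 0xB8E8B8BC2A6718DE − 2^64 = -5122641457829177122.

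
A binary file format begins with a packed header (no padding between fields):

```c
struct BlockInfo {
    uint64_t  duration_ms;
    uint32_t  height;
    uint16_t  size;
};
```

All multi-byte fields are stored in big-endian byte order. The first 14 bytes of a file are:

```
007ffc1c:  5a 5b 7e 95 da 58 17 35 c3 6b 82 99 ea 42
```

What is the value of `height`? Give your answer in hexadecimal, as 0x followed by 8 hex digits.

`height` follows `duration_ms` (8 bytes), so it starts at byte offset 8 and occupies 4 bytes.
Bytes at offsets 8..11: C3 6B 82 99.
In big-endian order the high byte comes first in memory.
The bytes are already most-significant first: 0xC36B8299.

0xC36B8299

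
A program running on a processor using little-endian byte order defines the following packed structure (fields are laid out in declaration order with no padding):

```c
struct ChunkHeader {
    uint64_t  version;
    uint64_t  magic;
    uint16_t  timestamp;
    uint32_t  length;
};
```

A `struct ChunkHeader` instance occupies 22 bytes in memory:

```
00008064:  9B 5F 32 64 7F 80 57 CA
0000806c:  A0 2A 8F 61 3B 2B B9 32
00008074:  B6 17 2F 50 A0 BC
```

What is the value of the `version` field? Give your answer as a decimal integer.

14580263603265494939

`version` is the first field, at byte offset 0, occupying 8 bytes.
Bytes at offsets 0..7: 9B 5F 32 64 7F 80 57 CA.
In little-endian order the low byte comes first in memory.
Reassemble most-significant byte first: CA 57 80 7F 64 32 5F 9B → 0xCA57807F64325F9B.
0xCA57807F64325F9B = 14580263603265494939.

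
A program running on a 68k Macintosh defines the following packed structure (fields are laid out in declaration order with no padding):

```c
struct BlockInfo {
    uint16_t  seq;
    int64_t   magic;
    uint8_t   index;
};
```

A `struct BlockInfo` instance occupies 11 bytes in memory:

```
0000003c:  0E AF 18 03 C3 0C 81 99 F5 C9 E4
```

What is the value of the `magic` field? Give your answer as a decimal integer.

1730441140321777097

`magic` follows `seq` (2 bytes), so it starts at byte offset 2 and occupies 8 bytes.
Bytes at offsets 2..9: 18 03 C3 0C 81 99 F5 C9.
Big-endian: lowest address holds the most-significant byte.
The bytes are already most-significant first: 0x1803C30C8199F5C9.
0x1803C30C8199F5C9 = 1730441140321777097.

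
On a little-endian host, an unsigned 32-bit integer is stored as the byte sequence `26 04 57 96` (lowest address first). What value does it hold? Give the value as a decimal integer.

2522285094

In little-endian order the low byte comes first in memory.
Reassemble most-significant byte first: 96 57 04 26 → 0x96570426.
0x96570426 = 2522285094.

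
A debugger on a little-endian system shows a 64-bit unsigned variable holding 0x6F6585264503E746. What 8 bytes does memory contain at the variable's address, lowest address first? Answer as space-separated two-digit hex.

Split into bytes (most-significant first): 6F 65 85 26 45 03 E7 46.
Little-endian stores the least-significant byte at the lowest address.
So at ascending addresses the bytes are 46 E7 03 45 26 85 65 6F.

46 E7 03 45 26 85 65 6F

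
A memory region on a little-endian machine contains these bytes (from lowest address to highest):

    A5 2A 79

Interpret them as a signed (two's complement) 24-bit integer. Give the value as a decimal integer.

In little-endian order the low byte comes first in memory.
Reassemble most-significant byte first: 79 2A A5 → 0x792AA5.
0x792AA5 = 7940773.

7940773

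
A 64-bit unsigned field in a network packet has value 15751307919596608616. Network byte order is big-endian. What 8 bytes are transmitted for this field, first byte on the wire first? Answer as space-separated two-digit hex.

15751307919596608616 in hexadecimal, padded to 64 bits, is 0xDA97E3194F5A5C68.
Split into bytes (most-significant first): DA 97 E3 19 4F 5A 5C 68.
In big-endian order the high byte comes first in memory.
So the memory order matches the most-significant-first order: DA 97 E3 19 4F 5A 5C 68.

DA 97 E3 19 4F 5A 5C 68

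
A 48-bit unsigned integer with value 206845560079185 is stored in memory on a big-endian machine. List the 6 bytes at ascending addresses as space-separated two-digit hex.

BC 1F FC 21 C3 51

206845560079185 in hexadecimal, padded to 48 bits, is 0xBC1FFC21C351.
Split into bytes (most-significant first): BC 1F FC 21 C3 51.
Big-endian: lowest address holds the most-significant byte.
So the memory order matches the most-significant-first order: BC 1F FC 21 C3 51.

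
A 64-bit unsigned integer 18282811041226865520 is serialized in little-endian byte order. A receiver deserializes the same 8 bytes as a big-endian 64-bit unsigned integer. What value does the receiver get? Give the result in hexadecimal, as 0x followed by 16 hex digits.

18282811041226865520 in 64-bit hexadecimal is 0xFDB997C687EABB70.
Stored little-endian, the bytes at ascending addresses are 70 BB EA 87 C6 97 B9 FD.
Read back as big-endian, the last byte is least significant, giving 0x70BBEA87C697B9FD.

0x70BBEA87C697B9FD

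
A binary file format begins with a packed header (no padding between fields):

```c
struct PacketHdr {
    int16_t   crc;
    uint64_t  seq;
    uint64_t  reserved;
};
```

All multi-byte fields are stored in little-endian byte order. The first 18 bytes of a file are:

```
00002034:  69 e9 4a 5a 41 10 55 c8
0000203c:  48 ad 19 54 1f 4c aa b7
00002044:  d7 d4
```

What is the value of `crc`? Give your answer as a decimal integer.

-5783

`crc` is the first field, at byte offset 0, occupying 2 bytes.
Bytes at offsets 0..1: 69 E9.
Little-endian stores the least-significant byte at the lowest address.
Reassemble most-significant byte first: E9 69 → 0xE969.
Top bit is set, so as a signed 16-bit value this is 0xE969 − 2^16 = -5783.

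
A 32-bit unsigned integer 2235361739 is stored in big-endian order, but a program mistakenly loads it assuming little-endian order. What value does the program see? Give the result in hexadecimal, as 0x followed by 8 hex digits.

0xCBE93C85

2235361739 in 32-bit hexadecimal is 0x853CE9CB.
Stored big-endian, the bytes at ascending addresses are 85 3C E9 CB.
Read back as little-endian, the first byte is least significant, giving 0xCBE93C85.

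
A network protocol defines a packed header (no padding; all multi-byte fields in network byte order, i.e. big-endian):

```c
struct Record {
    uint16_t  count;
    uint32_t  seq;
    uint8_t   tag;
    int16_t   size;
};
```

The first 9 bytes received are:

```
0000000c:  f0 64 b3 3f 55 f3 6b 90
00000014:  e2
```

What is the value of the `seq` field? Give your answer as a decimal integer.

`seq` follows `count` (2 bytes), so it starts at byte offset 2 and occupies 4 bytes.
Bytes at offsets 2..5: B3 3F 55 F3.
Big-endian stores the most-significant byte at the lowest address.
The bytes are already most-significant first: 0xB33F55F3.
0xB33F55F3 = 3007272435.

3007272435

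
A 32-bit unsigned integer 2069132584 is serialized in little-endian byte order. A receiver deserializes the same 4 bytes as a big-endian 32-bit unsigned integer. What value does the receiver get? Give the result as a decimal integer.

2069132584 in 32-bit hexadecimal is 0x7B547528.
Stored little-endian, the bytes at ascending addresses are 28 75 54 7B.
Read back as big-endian, the last byte is least significant, giving 0x2875547B.
0x2875547B = 678777979.

678777979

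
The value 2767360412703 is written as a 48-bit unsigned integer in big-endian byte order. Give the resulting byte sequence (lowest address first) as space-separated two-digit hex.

2767360412703 in hexadecimal, padded to 48 bits, is 0x02845388CC1F.
Split into bytes (most-significant first): 02 84 53 88 CC 1F.
In big-endian order the high byte comes first in memory.
So the memory order matches the most-significant-first order: 02 84 53 88 CC 1F.

02 84 53 88 CC 1F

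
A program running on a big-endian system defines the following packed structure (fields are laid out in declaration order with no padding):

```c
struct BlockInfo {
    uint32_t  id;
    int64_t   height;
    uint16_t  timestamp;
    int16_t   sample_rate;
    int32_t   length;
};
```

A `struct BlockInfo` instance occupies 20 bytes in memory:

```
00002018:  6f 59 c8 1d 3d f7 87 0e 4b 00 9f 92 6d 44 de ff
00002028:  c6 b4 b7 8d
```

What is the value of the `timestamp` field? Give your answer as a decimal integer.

`timestamp` follows `id` (4 B), `height` (8 B), so it starts at offset 4 + 8 = 12 and occupies 2 bytes.
Bytes at offsets 12..13: 6D 44.
Big-endian: lowest address holds the most-significant byte.
The bytes are already most-significant first: 0x6D44.
0x6D44 = 27972.

27972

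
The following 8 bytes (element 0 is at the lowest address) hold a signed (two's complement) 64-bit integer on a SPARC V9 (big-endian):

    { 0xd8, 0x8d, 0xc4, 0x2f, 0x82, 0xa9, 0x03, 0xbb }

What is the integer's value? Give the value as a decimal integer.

Big-endian: lowest address holds the most-significant byte.
The bytes are already most-significant first: 0xD88DC42F82A903BB.
Top bit is set, so as a signed 64-bit value this is 0xD88DC42F82A903BB − 2^64 = -2842400081466293317.

-2842400081466293317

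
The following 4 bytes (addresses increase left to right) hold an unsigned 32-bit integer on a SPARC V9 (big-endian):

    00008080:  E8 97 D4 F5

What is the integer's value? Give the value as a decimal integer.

3902264565

Big-endian: lowest address holds the most-significant byte.
The bytes are already most-significant first: 0xE897D4F5.
0xE897D4F5 = 3902264565.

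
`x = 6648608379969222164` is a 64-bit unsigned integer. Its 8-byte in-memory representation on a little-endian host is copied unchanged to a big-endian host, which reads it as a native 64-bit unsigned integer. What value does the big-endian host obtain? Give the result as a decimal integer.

1456563194491978844

6648608379969222164 in 64-bit hexadecimal is 0x5C449A1882C03614.
Stored little-endian, the bytes at ascending addresses are 14 36 C0 82 18 9A 44 5C.
Read back as big-endian, the last byte is least significant, giving 0x1436C082189A445C.
0x1436C082189A445C = 1456563194491978844.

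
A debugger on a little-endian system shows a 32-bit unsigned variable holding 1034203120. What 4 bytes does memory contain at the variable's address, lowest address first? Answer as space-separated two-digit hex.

F0 AF A4 3D

1034203120 in hexadecimal, padded to 32 bits, is 0x3DA4AFF0.
Split into bytes (most-significant first): 3D A4 AF F0.
Little-endian stores the least-significant byte at the lowest address.
So at ascending addresses the bytes are F0 AF A4 3D.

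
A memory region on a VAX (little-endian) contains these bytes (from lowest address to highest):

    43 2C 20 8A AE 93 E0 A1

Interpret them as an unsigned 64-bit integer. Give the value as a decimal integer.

Little-endian: lowest address holds the least-significant byte.
Reassemble most-significant byte first: A1 E0 93 AE 8A 20 2C 43 → 0xA1E093AE8A202C43.
0xA1E093AE8A202C43 = 11664485412740541507.

11664485412740541507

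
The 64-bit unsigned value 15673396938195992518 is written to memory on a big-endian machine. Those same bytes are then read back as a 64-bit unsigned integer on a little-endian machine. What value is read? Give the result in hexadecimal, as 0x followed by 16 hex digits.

15673396938195992518 in 64-bit hexadecimal is 0xD98317795CDDFFC6.
Stored big-endian, the bytes at ascending addresses are D9 83 17 79 5C DD FF C6.
Read back as little-endian, the first byte is least significant, giving 0xC6FFDD5C791783D9.

0xC6FFDD5C791783D9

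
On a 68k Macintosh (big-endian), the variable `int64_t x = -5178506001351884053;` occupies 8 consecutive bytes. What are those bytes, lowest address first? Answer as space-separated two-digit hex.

B8 22 40 3A 8A 31 42 EB

Two's complement of -5178506001351884053 in 64 bits: 5178506001351884053 = 0x47DDBFC575CEBD15; invert → 0xB822403A8A3142EA; add 1 → 0xB822403A8A3142EB.
Split into bytes (most-significant first): B8 22 40 3A 8A 31 42 EB.
Big-endian stores the most-significant byte at the lowest address.
So the memory order matches the most-significant-first order: B8 22 40 3A 8A 31 42 EB.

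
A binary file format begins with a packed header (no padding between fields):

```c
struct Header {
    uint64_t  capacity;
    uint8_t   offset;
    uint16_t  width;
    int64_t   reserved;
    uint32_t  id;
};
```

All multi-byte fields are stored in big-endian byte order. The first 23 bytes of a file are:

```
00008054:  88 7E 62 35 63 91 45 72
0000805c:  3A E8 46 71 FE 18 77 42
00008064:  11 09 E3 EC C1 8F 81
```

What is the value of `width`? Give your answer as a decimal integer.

`width` follows `capacity` (8 B), `offset` (1 B), so it starts at offset 8 + 1 = 9 and occupies 2 bytes.
Bytes at offsets 9..10: E8 46.
In big-endian order the high byte comes first in memory.
The bytes are already most-significant first: 0xE846.
0xE846 = 59462.

59462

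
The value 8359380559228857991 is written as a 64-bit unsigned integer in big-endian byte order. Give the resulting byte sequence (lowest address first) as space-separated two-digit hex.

74 02 7C 54 27 24 6E 87

8359380559228857991 in hexadecimal, padded to 64 bits, is 0x74027C5427246E87.
Split into bytes (most-significant first): 74 02 7C 54 27 24 6E 87.
Big-endian: lowest address holds the most-significant byte.
So the memory order matches the most-significant-first order: 74 02 7C 54 27 24 6E 87.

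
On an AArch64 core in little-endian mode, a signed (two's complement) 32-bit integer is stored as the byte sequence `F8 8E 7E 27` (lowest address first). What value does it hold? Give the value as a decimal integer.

662605560

Little-endian stores the least-significant byte at the lowest address.
Reassemble most-significant byte first: 27 7E 8E F8 → 0x277E8EF8.
0x277E8EF8 = 662605560.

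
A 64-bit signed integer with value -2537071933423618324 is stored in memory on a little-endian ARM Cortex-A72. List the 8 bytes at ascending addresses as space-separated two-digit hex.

EC F6 AB BE 84 82 CA DC

Two's complement of -2537071933423618324 in 64 bits: 2537071933423618324 = 0x23357D7B41540914; invert → 0xDCCA8284BEABF6EB; add 1 → 0xDCCA8284BEABF6EC.
Split into bytes (most-significant first): DC CA 82 84 BE AB F6 EC.
Little-endian: lowest address holds the least-significant byte.
So at ascending addresses the bytes are EC F6 AB BE 84 82 CA DC.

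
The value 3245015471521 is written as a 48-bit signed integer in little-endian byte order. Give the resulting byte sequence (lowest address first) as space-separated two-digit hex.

A1 95 FE 89 F3 02

3245015471521 in hexadecimal, padded to 48 bits, is 0x02F389FE95A1.
Split into bytes (most-significant first): 02 F3 89 FE 95 A1.
In little-endian order the low byte comes first in memory.
So at ascending addresses the bytes are A1 95 FE 89 F3 02.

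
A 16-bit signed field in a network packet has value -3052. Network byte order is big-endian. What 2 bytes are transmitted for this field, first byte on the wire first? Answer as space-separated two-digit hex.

Two's complement of -3052 in 16 bits: 3052 = 0x0BEC; invert → 0xF413; add 1 → 0xF414.
Split into bytes (most-significant first): F4 14.
Big-endian stores the most-significant byte at the lowest address.
So the memory order matches the most-significant-first order: F4 14.

F4 14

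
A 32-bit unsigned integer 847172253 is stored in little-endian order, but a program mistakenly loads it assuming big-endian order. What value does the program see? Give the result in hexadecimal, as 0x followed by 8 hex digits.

847172253 in 32-bit hexadecimal is 0x327ED29D.
Stored little-endian, the bytes at ascending addresses are 9D D2 7E 32.
Read back as big-endian, the last byte is least significant, giving 0x9DD27E32.

0x9DD27E32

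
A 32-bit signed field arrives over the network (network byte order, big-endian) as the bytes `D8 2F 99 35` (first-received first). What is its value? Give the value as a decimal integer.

Big-endian: lowest address holds the most-significant byte.
The bytes are already most-significant first: 0xD82F9935.
Top bit is set, so as a signed 32-bit value this is 0xD82F9935 − 2^32 = -667969227.

-667969227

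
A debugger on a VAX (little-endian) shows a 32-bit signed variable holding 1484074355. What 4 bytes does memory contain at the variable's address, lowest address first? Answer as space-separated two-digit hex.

73 2D 75 58

1484074355 in hexadecimal, padded to 32 bits, is 0x58752D73.
Split into bytes (most-significant first): 58 75 2D 73.
Little-endian: lowest address holds the least-significant byte.
So at ascending addresses the bytes are 73 2D 75 58.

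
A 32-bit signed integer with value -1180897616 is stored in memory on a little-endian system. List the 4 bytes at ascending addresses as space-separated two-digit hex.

Two's complement of -1180897616 in 32 bits: 1180897616 = 0x46631150; invert → 0xB99CEEAF; add 1 → 0xB99CEEB0.
Split into bytes (most-significant first): B9 9C EE B0.
Little-endian: lowest address holds the least-significant byte.
So at ascending addresses the bytes are B0 EE 9C B9.

B0 EE 9C B9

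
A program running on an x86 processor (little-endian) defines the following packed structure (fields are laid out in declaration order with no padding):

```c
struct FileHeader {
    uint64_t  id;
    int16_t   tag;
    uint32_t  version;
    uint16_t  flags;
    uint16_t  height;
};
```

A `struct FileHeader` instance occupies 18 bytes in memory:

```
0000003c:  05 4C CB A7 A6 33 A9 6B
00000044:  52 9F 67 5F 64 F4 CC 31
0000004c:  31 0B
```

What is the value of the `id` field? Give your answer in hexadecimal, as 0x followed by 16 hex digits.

0x6BA933A6A7CB4C05

`id` is the first field, at byte offset 0, occupying 8 bytes.
Bytes at offsets 0..7: 05 4C CB A7 A6 33 A9 6B.
In little-endian order the low byte comes first in memory.
Reassemble most-significant byte first: 6B A9 33 A6 A7 CB 4C 05 → 0x6BA933A6A7CB4C05.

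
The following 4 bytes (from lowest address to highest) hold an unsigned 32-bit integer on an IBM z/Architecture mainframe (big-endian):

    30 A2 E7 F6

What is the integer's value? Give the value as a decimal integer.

815982582

Big-endian stores the most-significant byte at the lowest address.
The bytes are already most-significant first: 0x30A2E7F6.
0x30A2E7F6 = 815982582.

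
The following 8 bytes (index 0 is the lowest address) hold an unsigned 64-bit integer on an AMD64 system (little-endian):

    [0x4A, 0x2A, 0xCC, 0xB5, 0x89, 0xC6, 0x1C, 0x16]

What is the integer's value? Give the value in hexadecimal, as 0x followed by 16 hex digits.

Little-endian: lowest address holds the least-significant byte.
Reassemble most-significant byte first: 16 1C C6 89 B5 CC 2A 4A → 0x161CC689B5CC2A4A.

0x161CC689B5CC2A4A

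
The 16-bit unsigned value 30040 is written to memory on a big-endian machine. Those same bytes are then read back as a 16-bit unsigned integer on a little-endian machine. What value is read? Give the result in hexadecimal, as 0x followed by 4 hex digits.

30040 in 16-bit hexadecimal is 0x7558.
Stored big-endian, the bytes at ascending addresses are 75 58.
Read back as little-endian, the first byte is least significant, giving 0x5875.

0x5875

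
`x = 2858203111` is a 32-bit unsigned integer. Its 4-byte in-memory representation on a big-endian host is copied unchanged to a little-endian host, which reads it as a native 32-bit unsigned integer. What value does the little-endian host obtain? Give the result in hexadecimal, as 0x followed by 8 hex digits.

0xE7B75CAA

2858203111 in 32-bit hexadecimal is 0xAA5CB7E7.
Stored big-endian, the bytes at ascending addresses are AA 5C B7 E7.
Read back as little-endian, the first byte is least significant, giving 0xE7B75CAA.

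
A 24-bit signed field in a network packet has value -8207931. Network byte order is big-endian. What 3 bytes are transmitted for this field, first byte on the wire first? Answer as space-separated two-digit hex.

Two's complement of -8207931 in 24 bits: 8207931 = 0x7D3E3B; invert → 0x82C1C4; add 1 → 0x82C1C5.
Split into bytes (most-significant first): 82 C1 C5.
Big-endian: lowest address holds the most-significant byte.
So the memory order matches the most-significant-first order: 82 C1 C5.

82 C1 C5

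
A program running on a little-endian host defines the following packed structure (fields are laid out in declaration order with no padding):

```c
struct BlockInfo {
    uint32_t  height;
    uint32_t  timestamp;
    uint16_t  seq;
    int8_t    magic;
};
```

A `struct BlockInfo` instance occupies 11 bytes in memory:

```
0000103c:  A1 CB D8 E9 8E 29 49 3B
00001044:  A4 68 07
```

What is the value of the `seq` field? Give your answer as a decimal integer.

26788

`seq` follows `height` (4 B), `timestamp` (4 B), so it starts at offset 4 + 4 = 8 and occupies 2 bytes.
Bytes at offsets 8..9: A4 68.
Little-endian: lowest address holds the least-significant byte.
Reassemble most-significant byte first: 68 A4 → 0x68A4.
0x68A4 = 26788.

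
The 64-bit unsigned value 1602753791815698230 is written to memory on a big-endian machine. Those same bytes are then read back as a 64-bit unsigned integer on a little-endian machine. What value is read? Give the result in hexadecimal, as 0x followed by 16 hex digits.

1602753791815698230 in 64-bit hexadecimal is 0x163E2014F795C736.
Stored big-endian, the bytes at ascending addresses are 16 3E 20 14 F7 95 C7 36.
Read back as little-endian, the first byte is least significant, giving 0x36C795F714203E16.

0x36C795F714203E16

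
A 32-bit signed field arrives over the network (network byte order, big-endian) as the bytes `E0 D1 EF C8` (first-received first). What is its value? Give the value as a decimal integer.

-523112504

Big-endian stores the most-significant byte at the lowest address.
The bytes are already most-significant first: 0xE0D1EFC8.
Top bit is set, so as a signed 32-bit value this is 0xE0D1EFC8 − 2^32 = -523112504.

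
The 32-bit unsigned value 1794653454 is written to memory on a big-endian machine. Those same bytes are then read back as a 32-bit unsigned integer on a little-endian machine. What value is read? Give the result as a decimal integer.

238942314

1794653454 in 32-bit hexadecimal is 0x6AF83D0E.
Stored big-endian, the bytes at ascending addresses are 6A F8 3D 0E.
Read back as little-endian, the first byte is least significant, giving 0x0E3DF86A.
0x0E3DF86A = 238942314.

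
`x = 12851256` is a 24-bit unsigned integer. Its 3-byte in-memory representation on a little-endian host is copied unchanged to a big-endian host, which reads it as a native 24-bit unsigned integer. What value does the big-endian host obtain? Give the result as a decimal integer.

12851256 in 24-bit hexadecimal is 0xC41838.
Stored little-endian, the bytes at ascending addresses are 38 18 C4.
Read back as big-endian, the last byte is least significant, giving 0x3818C4.
0x3818C4 = 3676356.

3676356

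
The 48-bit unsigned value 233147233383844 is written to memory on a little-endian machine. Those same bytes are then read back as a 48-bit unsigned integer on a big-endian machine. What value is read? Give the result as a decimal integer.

181097410464724

233147233383844 in 48-bit hexadecimal is 0xD40BD206B5A4.
Stored little-endian, the bytes at ascending addresses are A4 B5 06 D2 0B D4.
Read back as big-endian, the last byte is least significant, giving 0xA4B506D20BD4.
0xA4B506D20BD4 = 181097410464724.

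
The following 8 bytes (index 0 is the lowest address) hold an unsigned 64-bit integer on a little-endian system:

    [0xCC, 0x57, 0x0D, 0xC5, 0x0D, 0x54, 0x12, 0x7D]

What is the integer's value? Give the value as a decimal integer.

9012358222439077836

Little-endian stores the least-significant byte at the lowest address.
Reassemble most-significant byte first: 7D 12 54 0D C5 0D 57 CC → 0x7D12540DC50D57CC.
0x7D12540DC50D57CC = 9012358222439077836.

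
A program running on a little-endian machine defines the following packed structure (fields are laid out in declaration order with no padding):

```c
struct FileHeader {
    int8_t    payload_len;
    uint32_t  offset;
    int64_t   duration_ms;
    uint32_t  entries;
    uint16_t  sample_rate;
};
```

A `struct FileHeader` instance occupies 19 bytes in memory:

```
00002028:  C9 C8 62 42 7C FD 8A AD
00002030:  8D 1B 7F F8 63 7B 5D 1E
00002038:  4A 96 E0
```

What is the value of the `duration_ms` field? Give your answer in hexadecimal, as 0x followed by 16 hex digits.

0x63F87F1B8DAD8AFD

`duration_ms` follows `payload_len` (1 B), `offset` (4 B), so it starts at offset 1 + 4 = 5 and occupies 8 bytes.
Bytes at offsets 5..12: FD 8A AD 8D 1B 7F F8 63.
Little-endian: lowest address holds the least-significant byte.
Reassemble most-significant byte first: 63 F8 7F 1B 8D AD 8A FD → 0x63F87F1B8DAD8AFD.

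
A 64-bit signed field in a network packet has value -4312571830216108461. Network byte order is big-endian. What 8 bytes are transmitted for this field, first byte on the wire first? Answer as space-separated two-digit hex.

Two's complement of -4312571830216108461 in 64 bits: 4312571830216108461 = 0x3BD9553B086329AD; invert → 0xC426AAC4F79CD652; add 1 → 0xC426AAC4F79CD653.
Split into bytes (most-significant first): C4 26 AA C4 F7 9C D6 53.
Big-endian: lowest address holds the most-significant byte.
So the memory order matches the most-significant-first order: C4 26 AA C4 F7 9C D6 53.

C4 26 AA C4 F7 9C D6 53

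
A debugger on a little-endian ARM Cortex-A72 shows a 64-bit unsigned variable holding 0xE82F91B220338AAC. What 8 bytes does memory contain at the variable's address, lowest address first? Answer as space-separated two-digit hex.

Split into bytes (most-significant first): E8 2F 91 B2 20 33 8A AC.
Little-endian: lowest address holds the least-significant byte.
So at ascending addresses the bytes are AC 8A 33 20 B2 91 2F E8.

AC 8A 33 20 B2 91 2F E8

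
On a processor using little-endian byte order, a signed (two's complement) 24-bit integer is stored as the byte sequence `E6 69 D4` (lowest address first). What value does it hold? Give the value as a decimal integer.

Little-endian: lowest address holds the least-significant byte.
Reassemble most-significant byte first: D4 69 E6 → 0xD469E6.
Top bit is set, so as a signed 24-bit value this is 0xD469E6 − 2^24 = -2856474.

-2856474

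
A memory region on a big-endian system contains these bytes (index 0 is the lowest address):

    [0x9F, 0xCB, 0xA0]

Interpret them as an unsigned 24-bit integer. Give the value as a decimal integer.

Big-endian stores the most-significant byte at the lowest address.
The bytes are already most-significant first: 0x9FCBA0.
0x9FCBA0 = 10472352.

10472352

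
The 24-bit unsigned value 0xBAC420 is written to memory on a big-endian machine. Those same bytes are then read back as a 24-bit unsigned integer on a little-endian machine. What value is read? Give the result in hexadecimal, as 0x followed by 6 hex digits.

0x20C4BA

Stored big-endian, the bytes at ascending addresses are BA C4 20.
Read back as little-endian, the first byte is least significant, giving 0x20C4BA.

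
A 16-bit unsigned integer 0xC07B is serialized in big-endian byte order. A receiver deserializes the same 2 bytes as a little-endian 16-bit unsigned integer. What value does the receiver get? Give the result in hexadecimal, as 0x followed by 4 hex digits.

Stored big-endian, the bytes at ascending addresses are C0 7B.
Read back as little-endian, the first byte is least significant, giving 0x7BC0.

0x7BC0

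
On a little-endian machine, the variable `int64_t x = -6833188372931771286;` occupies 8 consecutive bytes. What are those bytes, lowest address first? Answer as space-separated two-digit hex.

6A 84 12 EC 60 A3 2B A1

Two's complement of -6833188372931771286 in 64 bits: 6833188372931771286 = 0x5ED45C9F13ED7B96; invert → 0xA12BA360EC128469; add 1 → 0xA12BA360EC12846A.
Split into bytes (most-significant first): A1 2B A3 60 EC 12 84 6A.
Little-endian: lowest address holds the least-significant byte.
So at ascending addresses the bytes are 6A 84 12 EC 60 A3 2B A1.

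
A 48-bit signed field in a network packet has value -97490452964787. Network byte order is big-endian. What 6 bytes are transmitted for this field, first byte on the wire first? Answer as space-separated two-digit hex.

A7 55 3C 2E 9A 4D

Two's complement of -97490452964787 in 48 bits: 97490452964787 = 0x58AAC3D165B3; invert → 0xA7553C2E9A4C; add 1 → 0xA7553C2E9A4D.
Split into bytes (most-significant first): A7 55 3C 2E 9A 4D.
Big-endian: lowest address holds the most-significant byte.
So the memory order matches the most-significant-first order: A7 55 3C 2E 9A 4D.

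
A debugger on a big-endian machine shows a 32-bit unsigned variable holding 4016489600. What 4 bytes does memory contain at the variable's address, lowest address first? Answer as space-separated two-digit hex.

EF 66 C4 80

4016489600 in hexadecimal, padded to 32 bits, is 0xEF66C480.
Split into bytes (most-significant first): EF 66 C4 80.
In big-endian order the high byte comes first in memory.
So the memory order matches the most-significant-first order: EF 66 C4 80.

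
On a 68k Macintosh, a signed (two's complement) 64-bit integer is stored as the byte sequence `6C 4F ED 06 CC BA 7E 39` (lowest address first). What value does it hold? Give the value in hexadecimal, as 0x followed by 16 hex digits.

Big-endian: lowest address holds the most-significant byte.
The bytes are already most-significant first: 0x6C4FED06CCBA7E39.

0x6C4FED06CCBA7E39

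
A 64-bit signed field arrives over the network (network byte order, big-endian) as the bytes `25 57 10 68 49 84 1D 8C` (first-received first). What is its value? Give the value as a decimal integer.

2690637342473198988

In big-endian order the high byte comes first in memory.
The bytes are already most-significant first: 0x2557106849841D8C.
0x2557106849841D8C = 2690637342473198988.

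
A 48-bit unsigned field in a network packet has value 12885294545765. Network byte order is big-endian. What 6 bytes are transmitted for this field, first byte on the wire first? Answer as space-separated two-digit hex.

0B B8 17 67 7B 65

12885294545765 in hexadecimal, padded to 48 bits, is 0x0BB817677B65.
Split into bytes (most-significant first): 0B B8 17 67 7B 65.
In big-endian order the high byte comes first in memory.
So the memory order matches the most-significant-first order: 0B B8 17 67 7B 65.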